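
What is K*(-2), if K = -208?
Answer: 416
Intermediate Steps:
K*(-2) = -208*(-2) = 416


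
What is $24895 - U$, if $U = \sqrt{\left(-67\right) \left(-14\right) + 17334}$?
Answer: $24895 - 4 \sqrt{1142} \approx 24760.0$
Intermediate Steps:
$U = 4 \sqrt{1142}$ ($U = \sqrt{938 + 17334} = \sqrt{18272} = 4 \sqrt{1142} \approx 135.17$)
$24895 - U = 24895 - 4 \sqrt{1142}$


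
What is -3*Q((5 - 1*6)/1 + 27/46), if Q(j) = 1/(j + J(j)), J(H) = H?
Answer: 69/19 ≈ 3.6316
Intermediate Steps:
Q(j) = 1/(2*j) (Q(j) = 1/(j + j) = 1/(2*j))
-3*Q((5 - 1*6)/1 + 27/46) = -3/(2*((5 - 1*6)/1 + 27/46)) = -3/(2*((5 - 6)*1 + 27*(1/46))) = -3/(2*(-1*1 + 27/46)) = -3/(2*(-1 + 27/46)) = -3/(2*(-19/46)) = -3*(-46)/(2*19) = -3*(-23/19) = 69/19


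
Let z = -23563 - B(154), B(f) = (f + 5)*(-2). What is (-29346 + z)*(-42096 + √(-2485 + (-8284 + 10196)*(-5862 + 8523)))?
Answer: 2213870736 - 52591*√5085347 ≈ 2.0953e+9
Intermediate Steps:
B(f) = -10 - 2*f (B(f) = (5 + f)*(-2) = -10 - 2*f)
z = -23245 (z = -23563 - (-10 - 2*154) = -23563 - (-10 - 308) = -23563 - 1*(-318) = -23563 + 318 = -23245)
(-29346 + z)*(-42096 + √(-2485 + (-8284 + 10196)*(-5862 + 8523))) = (-29346 - 23245)*(-42096 + √(-2485 + (-8284 + 10196)*(-5862 + 8523))) = -52591*(-42096 + √(-2485 + 1912*2661)) = -52591*(-42096 + √(-2485 + 5087832)) = -52591*(-42096 + √5085347) = 2213870736 - 52591*√5085347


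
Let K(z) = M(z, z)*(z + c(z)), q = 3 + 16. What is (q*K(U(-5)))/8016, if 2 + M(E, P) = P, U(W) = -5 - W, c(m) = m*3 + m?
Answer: 0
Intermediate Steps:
c(m) = 4*m (c(m) = 3*m + m = 4*m)
M(E, P) = -2 + P
q = 19
K(z) = 5*z*(-2 + z) (K(z) = (-2 + z)*(z + 4*z) = (-2 + z)*(5*z) = 5*z*(-2 + z))
(q*K(U(-5)))/8016 = (19*(5*(-5 - 1*(-5))*(-2 + (-5 - 1*(-5)))))/8016 = (19*(5*(-5 + 5)*(-2 + (-5 + 5))))*(1/8016) = (19*(5*0*(-2 + 0)))*(1/8016) = (19*(5*0*(-2)))*(1/8016) = (19*0)*(1/8016) = 0*(1/8016) = 0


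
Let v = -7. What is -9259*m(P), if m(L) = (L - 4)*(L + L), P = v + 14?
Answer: -388878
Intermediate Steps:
P = 7 (P = -7 + 14 = 7)
m(L) = 2*L*(-4 + L) (m(L) = (-4 + L)*(2*L) = 2*L*(-4 + L))
-9259*m(P) = -18518*7*(-4 + 7) = -18518*7*3 = -9259*42 = -388878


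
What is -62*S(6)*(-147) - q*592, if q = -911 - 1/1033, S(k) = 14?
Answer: 688916556/1033 ≈ 6.6691e+5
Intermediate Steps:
q = -941064/1033 (q = -911 - 1*1/1033 = -911 - 1/1033 = -941064/1033 ≈ -911.00)
-62*S(6)*(-147) - q*592 = -62*14*(-147) - (-941064)*592/1033 = -868*(-147) - 1*(-557109888/1033) = 127596 + 557109888/1033 = 688916556/1033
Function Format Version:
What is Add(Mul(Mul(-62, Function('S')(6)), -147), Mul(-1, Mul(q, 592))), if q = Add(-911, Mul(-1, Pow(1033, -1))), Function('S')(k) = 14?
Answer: Rational(688916556, 1033) ≈ 6.6691e+5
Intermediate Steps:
q = Rational(-941064, 1033) (q = Add(-911, Mul(-1, Rational(1, 1033))) = Add(-911, Rational(-1, 1033)) = Rational(-941064, 1033) ≈ -911.00)
Add(Mul(Mul(-62, Function('S')(6)), -147), Mul(-1, Mul(q, 592))) = Add(Mul(Mul(-62, 14), -147), Mul(-1, Mul(Rational(-941064, 1033), 592))) = Add(Mul(-868, -147), Mul(-1, Rational(-557109888, 1033))) = Add(127596, Rational(557109888, 1033)) = Rational(688916556, 1033)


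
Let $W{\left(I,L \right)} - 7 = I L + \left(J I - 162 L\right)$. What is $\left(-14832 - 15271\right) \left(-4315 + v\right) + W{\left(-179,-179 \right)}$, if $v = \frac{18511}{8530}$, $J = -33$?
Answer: $\frac{1108013488307}{8530} \approx 1.299 \cdot 10^{8}$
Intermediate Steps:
$v = \frac{18511}{8530}$ ($v = 18511 \cdot \frac{1}{8530} = \frac{18511}{8530} \approx 2.1701$)
$W{\left(I,L \right)} = 7 - 162 L - 33 I + I L$ ($W{\left(I,L \right)} = 7 - \left(33 I + 162 L - I L\right) = 7 - 162 L - 33 I + I L$)
$\left(-14832 - 15271\right) \left(-4315 + v\right) + W{\left(-179,-179 \right)} = \left(-14832 - 15271\right) \left(-4315 + \frac{18511}{8530}\right) - -66953 = \left(-30103\right) \left(- \frac{36788439}{8530}\right) + \left(7 + 28998 + 5907 + 32041\right) = \frac{1107442379217}{8530} + 66953 = \frac{1108013488307}{8530}$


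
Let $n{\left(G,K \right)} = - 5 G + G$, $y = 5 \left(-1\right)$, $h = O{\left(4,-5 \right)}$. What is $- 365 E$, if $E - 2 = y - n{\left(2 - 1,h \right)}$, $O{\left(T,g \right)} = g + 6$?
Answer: $-365$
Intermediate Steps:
$O{\left(T,g \right)} = 6 + g$
$h = 1$ ($h = 6 - 5 = 1$)
$y = -5$
$n{\left(G,K \right)} = - 4 G$
$E = 1$ ($E = 2 - \left(5 - 4 \left(2 - 1\right)\right) = 2 - \left(5 - 4\right) = 2 - 1 = 1$)
$- 365 E = \left(-365\right) 1 = -365$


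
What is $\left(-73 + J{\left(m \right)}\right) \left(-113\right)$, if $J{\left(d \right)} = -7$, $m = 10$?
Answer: $9040$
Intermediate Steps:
$\left(-73 + J{\left(m \right)}\right) \left(-113\right) = \left(-73 - 7\right) \left(-113\right) = \left(-80\right) \left(-113\right) = 9040$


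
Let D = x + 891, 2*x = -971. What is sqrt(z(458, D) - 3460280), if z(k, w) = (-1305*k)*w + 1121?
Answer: 3*I*sqrt(27313606) ≈ 15679.0*I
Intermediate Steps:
x = -971/2 (x = (1/2)*(-971) = -971/2 ≈ -485.50)
D = 811/2 (D = -971/2 + 891 = 811/2 ≈ 405.50)
z(k, w) = 1121 - 1305*k*w (z(k, w) = -1305*k*w + 1121 = 1121 - 1305*k*w)
sqrt(z(458, D) - 3460280) = sqrt((1121 - 1305*458*811/2) - 3460280) = sqrt((1121 - 242363295) - 3460280) = sqrt(-242362174 - 3460280) = sqrt(-245822454) = 3*I*sqrt(27313606)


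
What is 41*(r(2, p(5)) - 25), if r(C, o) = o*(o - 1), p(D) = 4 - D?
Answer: -943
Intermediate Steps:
r(C, o) = o*(-1 + o)
41*(r(2, p(5)) - 25) = 41*((4 - 1*5)*(-1 + (4 - 1*5)) - 25) = 41*((4 - 5)*(-1 + (4 - 5)) - 25) = 41*(-(-1 - 1) - 25) = 41*(-1*(-2) - 25) = 41*(2 - 25) = 41*(-23) = -943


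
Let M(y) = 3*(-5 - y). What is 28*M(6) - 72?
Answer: -996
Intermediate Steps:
M(y) = -15 - 3*y
28*M(6) - 72 = 28*(-15 - 3*6) - 72 = 28*(-15 - 18) - 72 = 28*(-33) - 72 = -924 - 72 = -996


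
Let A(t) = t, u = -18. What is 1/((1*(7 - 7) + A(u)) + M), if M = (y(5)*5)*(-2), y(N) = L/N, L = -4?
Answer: -⅒ ≈ -0.10000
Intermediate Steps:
y(N) = -4/N
M = 8 (M = (-4/5*5)*(-2) = (-4*⅕*5)*(-2) = -⅘*5*(-2) = -4*(-2) = 8)
1/((1*(7 - 7) + A(u)) + M) = 1/((1*(7 - 7) - 18) + 8) = 1/((1*0 - 18) + 8) = 1/((0 - 18) + 8) = 1/(-18 + 8) = 1/(-10) = -⅒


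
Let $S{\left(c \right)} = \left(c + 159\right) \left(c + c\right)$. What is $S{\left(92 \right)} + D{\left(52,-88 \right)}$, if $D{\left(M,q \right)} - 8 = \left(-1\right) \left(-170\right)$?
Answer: $46362$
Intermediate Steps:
$D{\left(M,q \right)} = 178$ ($D{\left(M,q \right)} = 8 - -170 = 8 + 170 = 178$)
$S{\left(c \right)} = 2 c \left(159 + c\right)$ ($S{\left(c \right)} = \left(159 + c\right) 2 c = 2 c \left(159 + c\right)$)
$S{\left(92 \right)} + D{\left(52,-88 \right)} = 2 \cdot 92 \left(159 + 92\right) + 178 = 2 \cdot 92 \cdot 251 + 178 = 46184 + 178 = 46362$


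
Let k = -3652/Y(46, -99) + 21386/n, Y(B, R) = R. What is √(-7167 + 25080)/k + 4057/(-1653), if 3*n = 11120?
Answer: -4057/1653 + 50040*√17913/2134631 ≈ 0.68314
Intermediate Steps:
n = 11120/3 (n = (⅓)*11120 = 11120/3 ≈ 3706.7)
k = 2134631/50040 (k = -3652/(-99) + 21386/(11120/3) = -3652*(-1/99) + 21386*(3/11120) = 332/9 + 32079/5560 = 2134631/50040 ≈ 42.659)
√(-7167 + 25080)/k + 4057/(-1653) = √(-7167 + 25080)/(2134631/50040) + 4057/(-1653) = √17913*(50040/2134631) + 4057*(-1/1653) = 50040*√17913/2134631 - 4057/1653 = -4057/1653 + 50040*√17913/2134631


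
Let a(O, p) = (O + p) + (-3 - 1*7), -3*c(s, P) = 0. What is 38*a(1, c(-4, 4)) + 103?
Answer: -239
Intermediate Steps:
c(s, P) = 0 (c(s, P) = -⅓*0 = 0)
a(O, p) = -10 + O + p (a(O, p) = (O + p) + (-3 - 7) = (O + p) - 10 = -10 + O + p)
38*a(1, c(-4, 4)) + 103 = 38*(-10 + 1 + 0) + 103 = 38*(-9) + 103 = -342 + 103 = -239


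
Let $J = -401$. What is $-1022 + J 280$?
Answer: $-113302$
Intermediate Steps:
$-1022 + J 280 = -1022 - 112280 = -113302$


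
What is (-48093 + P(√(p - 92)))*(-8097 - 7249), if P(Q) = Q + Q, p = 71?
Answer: 738035178 - 30692*I*√21 ≈ 7.3803e+8 - 1.4065e+5*I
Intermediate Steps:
P(Q) = 2*Q
(-48093 + P(√(p - 92)))*(-8097 - 7249) = (-48093 + 2*√(71 - 92))*(-8097 - 7249) = (-48093 + 2*√(-21))*(-15346) = (-48093 + 2*(I*√21))*(-15346) = (-48093 + 2*I*√21)*(-15346) = 738035178 - 30692*I*√21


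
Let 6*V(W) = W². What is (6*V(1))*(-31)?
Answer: -31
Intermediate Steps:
V(W) = W²/6
(6*V(1))*(-31) = (6*((⅙)*1²))*(-31) = (6*((⅙)*1))*(-31) = (6*(⅙))*(-31) = 1*(-31) = -31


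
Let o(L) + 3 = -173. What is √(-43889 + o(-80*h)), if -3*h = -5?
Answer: I*√44065 ≈ 209.92*I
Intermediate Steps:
h = 5/3 (h = -⅓*(-5) = 5/3 ≈ 1.6667)
o(L) = -176 (o(L) = -3 - 173 = -176)
√(-43889 + o(-80*h)) = √(-43889 - 176) = √(-44065) = I*√44065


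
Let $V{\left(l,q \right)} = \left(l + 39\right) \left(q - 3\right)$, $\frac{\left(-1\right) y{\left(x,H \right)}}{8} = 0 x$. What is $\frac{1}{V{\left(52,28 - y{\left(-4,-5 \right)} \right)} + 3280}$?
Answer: $\frac{1}{5555} \approx 0.00018002$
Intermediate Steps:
$y{\left(x,H \right)} = 0$ ($y{\left(x,H \right)} = - 8 \cdot 0 x = \left(-8\right) 0 = 0$)
$V{\left(l,q \right)} = \left(-3 + q\right) \left(39 + l\right)$ ($V{\left(l,q \right)} = \left(39 + l\right) \left(-3 + q\right) = \left(-3 + q\right) \left(39 + l\right)$)
$\frac{1}{V{\left(52,28 - y{\left(-4,-5 \right)} \right)} + 3280} = \frac{1}{\left(-117 - 156 + 39 \left(28 - 0\right) + 52 \left(28 - 0\right)\right) + 3280} = \frac{1}{\left(-117 - 156 + 39 \left(28 + 0\right) + 52 \left(28 + 0\right)\right) + 3280} = \frac{1}{\left(-117 - 156 + 39 \cdot 28 + 52 \cdot 28\right) + 3280} = \frac{1}{\left(-117 - 156 + 1092 + 1456\right) + 3280} = \frac{1}{2275 + 3280} = \frac{1}{5555}$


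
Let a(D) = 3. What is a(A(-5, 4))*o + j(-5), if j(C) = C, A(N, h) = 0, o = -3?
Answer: -14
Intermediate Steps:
a(A(-5, 4))*o + j(-5) = 3*(-3) - 5 = -9 - 5 = -14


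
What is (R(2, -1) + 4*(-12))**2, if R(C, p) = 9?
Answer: 1521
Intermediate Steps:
(R(2, -1) + 4*(-12))**2 = (9 + 4*(-12))**2 = (9 - 48)**2 = (-39)**2 = 1521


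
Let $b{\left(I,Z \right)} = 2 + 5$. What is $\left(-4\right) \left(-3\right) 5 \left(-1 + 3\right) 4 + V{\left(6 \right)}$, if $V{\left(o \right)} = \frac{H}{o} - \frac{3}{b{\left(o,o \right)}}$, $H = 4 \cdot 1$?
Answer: $\frac{10085}{21} \approx 480.24$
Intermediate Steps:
$b{\left(I,Z \right)} = 7$
$H = 4$
$V{\left(o \right)} = - \frac{3}{7} + \frac{4}{o}$ ($V{\left(o \right)} = \frac{4}{o} - \frac{3}{7} = - \frac{3}{7} + \frac{4}{o}$)
$\left(-4\right) \left(-3\right) 5 \left(-1 + 3\right) 4 + V{\left(6 \right)} = \left(-4\right) \left(-3\right) 5 \left(-1 + 3\right) 4 - \left(\frac{3}{7} - \frac{4}{6}\right) = 12 \cdot 5 \cdot 2 \cdot 4 + \left(- \frac{3}{7} + 4 \cdot \frac{1}{6}\right) = 60 \cdot 8 + \left(- \frac{3}{7} + \frac{2}{3}\right) = 480 + \frac{5}{21} = \frac{10085}{21}$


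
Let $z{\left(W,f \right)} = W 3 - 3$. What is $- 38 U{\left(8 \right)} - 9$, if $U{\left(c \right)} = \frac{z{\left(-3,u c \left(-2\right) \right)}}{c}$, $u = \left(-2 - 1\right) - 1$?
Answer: $48$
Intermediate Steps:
$u = -4$ ($u = -3 - 1 = -4$)
$z{\left(W,f \right)} = -3 + 3 W$ ($z{\left(W,f \right)} = 3 W - 3 = -3 + 3 W$)
$U{\left(c \right)} = - \frac{12}{c}$ ($U{\left(c \right)} = \frac{-3 + 3 \left(-3\right)}{c} = \frac{-3 - 9}{c} = - \frac{12}{c}$)
$- 38 U{\left(8 \right)} - 9 = - 38 \left(- \frac{12}{8}\right) - 9 = - 38 \left(\left(-12\right) \frac{1}{8}\right) - 9 = \left(-38\right) \left(- \frac{3}{2}\right) - 9 = 57 - 9 = 48$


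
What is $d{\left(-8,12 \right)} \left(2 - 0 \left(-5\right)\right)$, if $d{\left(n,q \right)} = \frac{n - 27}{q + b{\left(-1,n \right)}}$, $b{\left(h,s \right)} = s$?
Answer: $- \frac{35}{2} \approx -17.5$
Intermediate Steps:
$d{\left(n,q \right)} = \frac{-27 + n}{n + q}$ ($d{\left(n,q \right)} = \frac{n - 27}{q + n} = \frac{-27 + n}{n + q}$)
$d{\left(-8,12 \right)} \left(2 - 0 \left(-5\right)\right) = \frac{-27 - 8}{-8 + 12} \left(2 - 0 \left(-5\right)\right) = \frac{1}{4} \left(-35\right) \left(2 - 0\right) = \frac{1}{4} \left(-35\right) \left(2 + 0\right) = \left(- \frac{35}{4}\right) 2 = - \frac{35}{2}$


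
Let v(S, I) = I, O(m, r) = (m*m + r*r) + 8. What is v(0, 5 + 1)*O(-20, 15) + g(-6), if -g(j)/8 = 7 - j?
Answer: 3694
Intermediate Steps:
O(m, r) = 8 + m**2 + r**2 (O(m, r) = (m**2 + r**2) + 8 = 8 + m**2 + r**2)
g(j) = -56 + 8*j (g(j) = -8*(7 - j) = -56 + 8*j)
v(0, 5 + 1)*O(-20, 15) + g(-6) = (5 + 1)*(8 + (-20)**2 + 15**2) + (-56 + 8*(-6)) = 6*(8 + 400 + 225) + (-56 - 48) = 6*633 - 104 = 3798 - 104 = 3694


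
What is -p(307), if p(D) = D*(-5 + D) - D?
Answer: -92407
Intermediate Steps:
p(D) = -D + D*(-5 + D)
-p(307) = -307*(-6 + 307) = -307*301 = -1*92407 = -92407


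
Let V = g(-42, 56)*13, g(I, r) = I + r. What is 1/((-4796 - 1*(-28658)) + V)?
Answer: 1/24044 ≈ 4.1590e-5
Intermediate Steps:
V = 182 (V = (-42 + 56)*13 = 14*13 = 182)
1/((-4796 - 1*(-28658)) + V) = 1/((-4796 - 1*(-28658)) + 182) = 1/((-4796 + 28658) + 182) = 1/(23862 + 182) = 1/24044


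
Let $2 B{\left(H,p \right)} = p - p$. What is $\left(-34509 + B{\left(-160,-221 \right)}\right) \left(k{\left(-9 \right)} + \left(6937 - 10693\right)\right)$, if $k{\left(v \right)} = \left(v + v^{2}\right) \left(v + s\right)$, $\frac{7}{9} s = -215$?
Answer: $\frac{5871637332}{7} \approx 8.3881 \cdot 10^{8}$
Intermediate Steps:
$B{\left(H,p \right)} = 0$ ($B{\left(H,p \right)} = \frac{p - p}{2} = \frac{1}{2} \cdot 0 = 0$)
$s = - \frac{1935}{7}$ ($s = \frac{9}{7} \left(-215\right) = - \frac{1935}{7} \approx -276.43$)
$k{\left(v \right)} = \left(- \frac{1935}{7} + v\right) \left(v + v^{2}\right)$ ($k{\left(v \right)} = \left(v + v^{2}\right) \left(v - \frac{1935}{7}\right) = \left(v + v^{2}\right) \left(- \frac{1935}{7} + v\right) = \left(- \frac{1935}{7} + v\right) \left(v + v^{2}\right)$)
$\left(-34509 + B{\left(-160,-221 \right)}\right) \left(k{\left(-9 \right)} + \left(6937 - 10693\right)\right) = \left(-34509 + 0\right) \left(\frac{1}{7} \left(-9\right) \left(-1935 - -17352 + 7 \left(-9\right)^{2}\right) + \left(6937 - 10693\right)\right) = - 34509 \left(\frac{1}{7} \left(-9\right) \left(-1935 + 17352 + 7 \cdot 81\right) + \left(6937 - 10693\right)\right) = - 34509 \left(\frac{1}{7} \left(-9\right) \left(-1935 + 17352 + 567\right) - 3756\right) = - 34509 \left(\frac{1}{7} \left(-9\right) 15984 - 3756\right) = - 34509 \left(- \frac{143856}{7} - 3756\right) = \left(-34509\right) \left(- \frac{170148}{7}\right) = \frac{5871637332}{7}$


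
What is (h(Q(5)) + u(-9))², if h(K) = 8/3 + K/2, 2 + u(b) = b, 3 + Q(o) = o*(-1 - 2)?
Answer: 2704/9 ≈ 300.44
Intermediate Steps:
Q(o) = -3 - 3*o (Q(o) = -3 + o*(-1 - 2) = -3 + o*(-3) = -3 - 3*o)
u(b) = -2 + b
h(K) = 8/3 + K/2 (h(K) = 8*(⅓) + K*(½) = 8/3 + K/2)
(h(Q(5)) + u(-9))² = ((8/3 + (-3 - 3*5)/2) + (-2 - 9))² = ((8/3 + (-3 - 15)/2) - 11)² = ((8/3 + (½)*(-18)) - 11)² = ((8/3 - 9) - 11)² = (-19/3 - 11)² = (-52/3)² = 2704/9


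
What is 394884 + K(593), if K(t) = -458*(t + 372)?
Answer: -47086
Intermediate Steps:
K(t) = -170376 - 458*t (K(t) = -458*(372 + t) = -170376 - 458*t)
394884 + K(593) = 394884 + (-170376 - 458*593) = 394884 + (-170376 - 271594) = 394884 - 441970 = -47086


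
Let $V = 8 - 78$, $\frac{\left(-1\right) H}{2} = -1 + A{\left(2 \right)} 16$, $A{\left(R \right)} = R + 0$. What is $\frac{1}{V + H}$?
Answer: $- \frac{1}{132} \approx -0.0075758$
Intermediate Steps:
$A{\left(R \right)} = R$
$H = -62$ ($H = - 2 \left(-1 + 2 \cdot 16\right) = - 2 \left(-1 + 32\right) = \left(-2\right) 31 = -62$)
$V = -70$ ($V = 8 - 78 = -70$)
$\frac{1}{V + H} = \frac{1}{-70 - 62} = \frac{1}{-132} = - \frac{1}{132}$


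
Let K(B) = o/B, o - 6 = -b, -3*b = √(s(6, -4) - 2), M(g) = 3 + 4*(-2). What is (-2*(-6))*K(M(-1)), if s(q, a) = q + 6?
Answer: -72/5 - 4*√10/5 ≈ -16.930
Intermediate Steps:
s(q, a) = 6 + q
M(g) = -5 (M(g) = 3 - 8 = -5)
b = -√10/3 (b = -√((6 + 6) - 2)/3 = -√(12 - 2)/3 = -√10/3 ≈ -1.0541)
o = 6 + √10/3 (o = 6 - (-1)*√10/3 = 6 + √10/3 ≈ 7.0541)
K(B) = (6 + √10/3)/B
(-2*(-6))*K(M(-1)) = (-2*(-6))*((⅓)*(18 + √10)/(-5)) = 12*((⅓)*(-⅕)*(18 + √10)) = 12*(-6/5 - √10/15) = -72/5 - 4*√10/5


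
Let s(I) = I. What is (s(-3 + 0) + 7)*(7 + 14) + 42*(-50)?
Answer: -2016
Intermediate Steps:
(s(-3 + 0) + 7)*(7 + 14) + 42*(-50) = ((-3 + 0) + 7)*(7 + 14) + 42*(-50) = (-3 + 7)*21 - 2100 = 4*21 - 2100 = 84 - 2100 = -2016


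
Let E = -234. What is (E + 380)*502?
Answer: 73292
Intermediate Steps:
(E + 380)*502 = (-234 + 380)*502 = 146*502 = 73292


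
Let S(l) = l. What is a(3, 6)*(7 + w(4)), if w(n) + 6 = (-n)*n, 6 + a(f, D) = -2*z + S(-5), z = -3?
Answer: 75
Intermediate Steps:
a(f, D) = -5 (a(f, D) = -6 + (-2*(-3) - 5) = -6 + (6 - 5) = -6 + 1 = -5)
w(n) = -6 - n² (w(n) = -6 + (-n)*n = -6 - n²)
a(3, 6)*(7 + w(4)) = -5*(7 + (-6 - 1*4²)) = -5*(7 + (-6 - 1*16)) = -5*(7 + (-6 - 16)) = -5*(7 - 22) = -5*(-15) = 75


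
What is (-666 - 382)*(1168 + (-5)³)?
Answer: -1093064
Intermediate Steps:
(-666 - 382)*(1168 + (-5)³) = -1048*(1168 - 125) = -1048*1043 = -1093064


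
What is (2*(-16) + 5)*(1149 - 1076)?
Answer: -1971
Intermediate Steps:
(2*(-16) + 5)*(1149 - 1076) = (-32 + 5)*73 = -27*73 = -1971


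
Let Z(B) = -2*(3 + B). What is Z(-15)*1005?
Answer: 24120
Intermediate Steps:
Z(B) = -6 - 2*B
Z(-15)*1005 = (-6 - 2*(-15))*1005 = (-6 + 30)*1005 = 24*1005 = 24120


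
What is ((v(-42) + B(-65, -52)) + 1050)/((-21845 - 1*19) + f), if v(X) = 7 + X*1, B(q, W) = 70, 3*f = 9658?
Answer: -3255/55934 ≈ -0.058194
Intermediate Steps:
f = 9658/3 (f = (⅓)*9658 = 9658/3 ≈ 3219.3)
v(X) = 7 + X
((v(-42) + B(-65, -52)) + 1050)/((-21845 - 1*19) + f) = (((7 - 42) + 70) + 1050)/((-21845 - 1*19) + 9658/3) = ((-35 + 70) + 1050)/((-21845 - 19) + 9658/3) = (35 + 1050)/(-21864 + 9658/3) = 1085/(-55934/3) = 1085*(-3/55934) = -3255/55934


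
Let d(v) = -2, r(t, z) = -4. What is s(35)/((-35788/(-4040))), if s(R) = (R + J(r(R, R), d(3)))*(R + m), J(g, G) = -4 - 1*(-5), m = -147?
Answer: -4072320/8947 ≈ -455.16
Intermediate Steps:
J(g, G) = 1 (J(g, G) = -4 + 5 = 1)
s(R) = (1 + R)*(-147 + R) (s(R) = (R + 1)*(R - 147) = (1 + R)*(-147 + R))
s(35)/((-35788/(-4040))) = (-147 + 35**2 - 146*35)/((-35788/(-4040))) = (-147 + 1225 - 5110)/((-35788*(-1/4040))) = -4032/8947/1010 = -4032*1010/8947 = -4072320/8947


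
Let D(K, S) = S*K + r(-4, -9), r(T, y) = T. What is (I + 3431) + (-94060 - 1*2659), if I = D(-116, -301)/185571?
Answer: -17311512536/185571 ≈ -93288.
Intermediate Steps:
D(K, S) = -4 + K*S (D(K, S) = S*K - 4 = K*S - 4 = -4 + K*S)
I = 34912/185571 (I = (-4 - 116*(-301))/185571 = (-4 + 34916)*(1/185571) = 34912*(1/185571) = 34912/185571 ≈ 0.18813)
(I + 3431) + (-94060 - 1*2659) = (34912/185571 + 3431) + (-94060 - 1*2659) = 636729013/185571 + (-94060 - 2659) = 636729013/185571 - 96719 = -17311512536/185571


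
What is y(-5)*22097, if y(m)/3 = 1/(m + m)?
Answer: -66291/10 ≈ -6629.1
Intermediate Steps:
y(m) = 3/(2*m) (y(m) = 3/(m + m) = 3/((2*m)) = 3*(1/(2*m)) = 3/(2*m))
y(-5)*22097 = ((3/2)/(-5))*22097 = ((3/2)*(-⅕))*22097 = -3/10*22097 = -66291/10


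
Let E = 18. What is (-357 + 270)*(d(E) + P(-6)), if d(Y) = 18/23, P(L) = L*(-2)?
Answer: -25578/23 ≈ -1112.1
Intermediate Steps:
P(L) = -2*L
d(Y) = 18/23 (d(Y) = 18*(1/23) = 18/23)
(-357 + 270)*(d(E) + P(-6)) = (-357 + 270)*(18/23 - 2*(-6)) = -87*(18/23 + 12) = -87*294/23 = -25578/23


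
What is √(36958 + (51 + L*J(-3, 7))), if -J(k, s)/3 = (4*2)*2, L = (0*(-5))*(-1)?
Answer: √37009 ≈ 192.38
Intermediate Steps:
L = 0 (L = 0*(-1) = 0)
J(k, s) = -48 (J(k, s) = -3*4*2*2 = -24*2 = -3*16 = -48)
√(36958 + (51 + L*J(-3, 7))) = √(36958 + (51 + 0*(-48))) = √(36958 + (51 + 0)) = √(36958 + 51) = √37009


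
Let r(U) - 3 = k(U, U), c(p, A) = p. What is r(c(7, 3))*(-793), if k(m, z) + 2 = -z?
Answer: 4758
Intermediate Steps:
k(m, z) = -2 - z
r(U) = 1 - U (r(U) = 3 + (-2 - U) = 1 - U)
r(c(7, 3))*(-793) = (1 - 1*7)*(-793) = (1 - 7)*(-793) = -6*(-793) = 4758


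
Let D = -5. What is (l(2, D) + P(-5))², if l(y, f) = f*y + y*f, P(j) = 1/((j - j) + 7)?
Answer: 19321/49 ≈ 394.31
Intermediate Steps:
P(j) = ⅐ (P(j) = 1/(0 + 7) = 1/7 = ⅐)
l(y, f) = 2*f*y (l(y, f) = f*y + f*y = 2*f*y)
(l(2, D) + P(-5))² = (2*(-5)*2 + ⅐)² = (-20 + ⅐)² = (-139/7)² = 19321/49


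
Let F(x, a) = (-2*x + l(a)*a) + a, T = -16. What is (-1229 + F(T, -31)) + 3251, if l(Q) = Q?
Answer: 2984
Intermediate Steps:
F(x, a) = a + a² - 2*x (F(x, a) = (-2*x + a*a) + a = (-2*x + a²) + a = (a² - 2*x) + a = a + a² - 2*x)
(-1229 + F(T, -31)) + 3251 = (-1229 + (-31 + (-31)² - 2*(-16))) + 3251 = (-1229 + (-31 + 961 + 32)) + 3251 = (-1229 + 962) + 3251 = -267 + 3251 = 2984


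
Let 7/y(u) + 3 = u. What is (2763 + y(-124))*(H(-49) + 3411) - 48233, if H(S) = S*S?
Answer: 2033270337/127 ≈ 1.6010e+7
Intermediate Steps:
H(S) = S**2
y(u) = 7/(-3 + u)
(2763 + y(-124))*(H(-49) + 3411) - 48233 = (2763 + 7/(-3 - 124))*((-49)**2 + 3411) - 48233 = (2763 + 7/(-127))*(2401 + 3411) - 48233 = (2763 + 7*(-1/127))*5812 - 48233 = (2763 - 7/127)*5812 - 48233 = (350894/127)*5812 - 48233 = 2039395928/127 - 48233 = 2033270337/127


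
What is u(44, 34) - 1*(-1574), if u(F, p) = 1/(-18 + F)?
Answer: 40925/26 ≈ 1574.0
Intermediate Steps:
u(44, 34) - 1*(-1574) = 1/(-18 + 44) - 1*(-1574) = 1/26 + 1574 = 40925/26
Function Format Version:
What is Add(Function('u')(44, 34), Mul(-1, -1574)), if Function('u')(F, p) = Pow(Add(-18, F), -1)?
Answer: Rational(40925, 26) ≈ 1574.0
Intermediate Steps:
Add(Function('u')(44, 34), Mul(-1, -1574)) = Add(Pow(Add(-18, 44), -1), Mul(-1, -1574)) = Add(Pow(26, -1), 1574) = Add(Rational(1, 26), 1574) = Rational(40925, 26)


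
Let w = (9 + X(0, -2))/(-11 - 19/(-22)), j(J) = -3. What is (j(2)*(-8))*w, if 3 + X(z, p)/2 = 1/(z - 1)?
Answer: -528/223 ≈ -2.3677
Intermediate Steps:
X(z, p) = -6 + 2/(-1 + z) (X(z, p) = -6 + 2/(z - 1) = -6 + 2/(-1 + z))
w = -22/223 (w = (9 + 2*(4 - 3*0)/(-1 + 0))/(-11 - 19/(-22)) = (9 + 2*(4 + 0)/(-1))/(-11 - 19*(-1/22)) = (9 + 2*(-1)*4)/(-11 + 19/22) = (9 - 8)/(-223/22) = 1*(-22/223) = -22/223 ≈ -0.098655)
(j(2)*(-8))*w = -3*(-8)*(-22/223) = 24*(-22/223) = -528/223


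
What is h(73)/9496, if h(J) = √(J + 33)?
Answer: √106/9496 ≈ 0.0010842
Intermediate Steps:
h(J) = √(33 + J)
h(73)/9496 = √(33 + 73)/9496 = √106*(1/9496) = √106/9496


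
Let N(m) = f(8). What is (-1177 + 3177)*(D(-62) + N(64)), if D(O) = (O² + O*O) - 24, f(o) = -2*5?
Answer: 15308000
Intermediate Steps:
f(o) = -10
N(m) = -10
D(O) = -24 + 2*O² (D(O) = (O² + O²) - 24 = 2*O² - 24 = -24 + 2*O²)
(-1177 + 3177)*(D(-62) + N(64)) = (-1177 + 3177)*((-24 + 2*(-62)²) - 10) = 2000*((-24 + 2*3844) - 10) = 2000*((-24 + 7688) - 10) = 2000*(7664 - 10) = 2000*7654 = 15308000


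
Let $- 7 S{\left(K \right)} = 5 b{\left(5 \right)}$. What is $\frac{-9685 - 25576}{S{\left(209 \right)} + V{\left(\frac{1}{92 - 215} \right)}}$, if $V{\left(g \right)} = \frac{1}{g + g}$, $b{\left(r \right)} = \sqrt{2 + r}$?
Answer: $\frac{60719442}{105803} - \frac{705220 \sqrt{7}}{105803} \approx 556.26$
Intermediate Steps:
$S{\left(K \right)} = - \frac{5 \sqrt{7}}{7}$ ($S{\left(K \right)} = - \frac{5 \sqrt{2 + 5}}{7} = - \frac{5 \sqrt{7}}{7}$)
$V{\left(g \right)} = \frac{1}{2 g}$
$\frac{-9685 - 25576}{S{\left(209 \right)} + V{\left(\frac{1}{92 - 215} \right)}} = \frac{-9685 - 25576}{- \frac{5 \sqrt{7}}{7} + \frac{1}{2 \frac{1}{92 - 215}}} = - \frac{35261}{- \frac{5 \sqrt{7}}{7} + \frac{1}{2 \frac{1}{-123}}} = - \frac{35261}{- \frac{5 \sqrt{7}}{7} + \frac{1}{2 \left(- \frac{1}{123}\right)}} = - \frac{35261}{- \frac{5 \sqrt{7}}{7} + \frac{1}{2} \left(-123\right)} = - \frac{35261}{- \frac{5 \sqrt{7}}{7} - \frac{123}{2}} = - \frac{35261}{- \frac{123}{2} - \frac{5 \sqrt{7}}{7}}$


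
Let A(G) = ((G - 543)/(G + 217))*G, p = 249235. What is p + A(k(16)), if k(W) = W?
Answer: 58063323/233 ≈ 2.4920e+5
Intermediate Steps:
A(G) = G*(-543 + G)/(217 + G) (A(G) = ((-543 + G)/(217 + G))*G = G*(-543 + G)/(217 + G))
p + A(k(16)) = 249235 + 16*(-543 + 16)/(217 + 16) = 249235 + 16*(-527)/233 = 249235 + 16*(1/233)*(-527) = 249235 - 8432/233 = 58063323/233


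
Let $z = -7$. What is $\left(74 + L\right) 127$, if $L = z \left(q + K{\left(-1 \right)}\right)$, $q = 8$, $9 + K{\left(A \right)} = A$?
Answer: $11176$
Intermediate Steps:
$K{\left(A \right)} = -9 + A$
$L = 14$ ($L = - 7 \left(8 - 10\right) = \left(-7\right) \left(-2\right) = 14$)
$\left(74 + L\right) 127 = \left(74 + 14\right) 127 = 88 \cdot 127 = 11176$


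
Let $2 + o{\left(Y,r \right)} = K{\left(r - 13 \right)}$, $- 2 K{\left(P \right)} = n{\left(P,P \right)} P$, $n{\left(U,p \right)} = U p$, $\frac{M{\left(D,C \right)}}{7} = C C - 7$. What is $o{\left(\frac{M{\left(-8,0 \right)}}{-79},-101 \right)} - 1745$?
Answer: $739025$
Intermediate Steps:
$M{\left(D,C \right)} = -49 + 7 C^{2}$ ($M{\left(D,C \right)} = 7 \left(C C - 7\right) = 7 \left(C^{2} - 7\right) = 7 \left(-7 + C^{2}\right) = -49 + 7 C^{2}$)
$K{\left(P \right)} = - \frac{P^{3}}{2}$ ($K{\left(P \right)} = - \frac{P P P}{2} = - \frac{P^{2} P}{2} = - \frac{P^{3}}{2}$)
$o{\left(Y,r \right)} = -2 - \frac{\left(-13 + r\right)^{3}}{2}$ ($o{\left(Y,r \right)} = -2 - \frac{\left(r - 13\right)^{3}}{2} = -2 - \frac{\left(-13 + r\right)^{3}}{2}$)
$o{\left(\frac{M{\left(-8,0 \right)}}{-79},-101 \right)} - 1745 = \left(-2 - \frac{\left(-13 - 101\right)^{3}}{2}\right) - 1745 = \left(-2 - \frac{\left(-114\right)^{3}}{2}\right) - 1745 = \left(-2 - -740772\right) - 1745 = \left(-2 + 740772\right) - 1745 = 740770 - 1745 = 739025$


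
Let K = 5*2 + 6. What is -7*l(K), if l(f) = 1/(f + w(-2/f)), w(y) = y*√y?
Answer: -57344/131073 - 112*I*√2/131073 ≈ -0.4375 - 0.0012084*I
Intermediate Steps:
K = 16 (K = 10 + 6 = 16)
w(y) = y^(3/2)
l(f) = 1/(f + 2*√2*(-1/f)^(3/2)) (l(f) = 1/(f + (-2/f)^(3/2)) = 1/(f + 2*√2*(-1/f)^(3/2)))
-7*l(K) = -7/(16 + 2*√2*(-1/16)^(3/2)) = -7/(16 + 2*√2*(-I/64)) = -7/(16 - I*√2/32)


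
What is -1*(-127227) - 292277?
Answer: -165050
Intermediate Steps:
-1*(-127227) - 292277 = 127227 - 292277 = -165050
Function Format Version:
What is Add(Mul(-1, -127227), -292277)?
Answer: -165050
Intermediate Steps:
Add(Mul(-1, -127227), -292277) = Add(127227, -292277) = -165050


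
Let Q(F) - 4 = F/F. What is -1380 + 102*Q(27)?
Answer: -870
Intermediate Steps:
Q(F) = 5 (Q(F) = 4 + F/F = 4 + 1 = 5)
-1380 + 102*Q(27) = -1380 + 102*5 = -1380 + 510 = -870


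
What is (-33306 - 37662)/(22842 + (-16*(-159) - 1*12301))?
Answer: -70968/13085 ≈ -5.4236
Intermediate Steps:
(-33306 - 37662)/(22842 + (-16*(-159) - 1*12301)) = -70968/(22842 + (2544 - 12301)) = -70968/(22842 - 9757) = -70968/13085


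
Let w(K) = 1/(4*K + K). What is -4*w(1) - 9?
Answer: -49/5 ≈ -9.8000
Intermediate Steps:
w(K) = 1/(5*K)
-4*w(1) - 9 = -4/(5*1) - 9 = -4/5 - 9 = -49/5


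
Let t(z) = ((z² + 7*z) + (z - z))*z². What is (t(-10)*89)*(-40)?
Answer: -10680000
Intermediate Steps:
t(z) = z²*(z² + 7*z) (t(z) = ((z² + 7*z) + 0)*z² = (z² + 7*z)*z² = z²*(z² + 7*z))
(t(-10)*89)*(-40) = (((-10)³*(7 - 10))*89)*(-40) = (-1000*(-3)*89)*(-40) = (3000*89)*(-40) = 267000*(-40) = -10680000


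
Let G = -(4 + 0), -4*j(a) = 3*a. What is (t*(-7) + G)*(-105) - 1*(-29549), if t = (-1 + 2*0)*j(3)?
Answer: 126491/4 ≈ 31623.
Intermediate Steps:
j(a) = -3*a/4
t = 9/4 (t = (-1 + 2*0)*(-¾*3) = (-1 + 0)*(-9/4) = -1*(-9/4) = 9/4 ≈ 2.2500)
G = -4 (G = -1*4 = -4)
(t*(-7) + G)*(-105) - 1*(-29549) = ((9/4)*(-7) - 4)*(-105) - 1*(-29549) = (-63/4 - 4)*(-105) + 29549 = -79/4*(-105) + 29549 = 8295/4 + 29549 = 126491/4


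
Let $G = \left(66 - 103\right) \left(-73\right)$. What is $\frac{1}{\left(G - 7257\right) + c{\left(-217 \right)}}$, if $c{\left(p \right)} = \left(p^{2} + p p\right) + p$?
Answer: $\frac{1}{89405} \approx 1.1185 \cdot 10^{-5}$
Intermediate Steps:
$G = 2701$ ($G = \left(-37\right) \left(-73\right) = 2701$)
$c{\left(p \right)} = p + 2 p^{2}$ ($c{\left(p \right)} = \left(p^{2} + p^{2}\right) + p = 2 p^{2} + p = p + 2 p^{2}$)
$\frac{1}{\left(G - 7257\right) + c{\left(-217 \right)}} = \frac{1}{\left(2701 - 7257\right) - 217 \left(1 + 2 \left(-217\right)\right)} = \frac{1}{-4556 - 217 \left(1 - 434\right)} = \frac{1}{-4556 - -93961} = \frac{1}{-4556 + 93961} = \frac{1}{89405}$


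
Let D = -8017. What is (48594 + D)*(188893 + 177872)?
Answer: 14882223405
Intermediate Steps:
(48594 + D)*(188893 + 177872) = (48594 - 8017)*(188893 + 177872) = 40577*366765 = 14882223405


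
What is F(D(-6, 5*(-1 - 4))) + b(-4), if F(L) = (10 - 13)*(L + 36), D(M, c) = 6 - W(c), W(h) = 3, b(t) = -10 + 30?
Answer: -97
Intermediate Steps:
b(t) = 20
D(M, c) = 3 (D(M, c) = 6 - 1*3 = 6 - 3 = 3)
F(L) = -108 - 3*L (F(L) = -3*(36 + L) = -108 - 3*L)
F(D(-6, 5*(-1 - 4))) + b(-4) = (-108 - 3*3) + 20 = (-108 - 9) + 20 = -117 + 20 = -97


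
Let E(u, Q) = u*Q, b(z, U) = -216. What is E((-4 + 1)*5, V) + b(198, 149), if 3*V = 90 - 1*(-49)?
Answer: -911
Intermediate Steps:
V = 139/3 (V = (90 - 1*(-49))/3 = (90 + 49)/3 = (1/3)*139 = 139/3 ≈ 46.333)
E(u, Q) = Q*u
E((-4 + 1)*5, V) + b(198, 149) = 139*((-4 + 1)*5)/3 - 216 = 139*(-3*5)/3 - 216 = (139/3)*(-15) - 216 = -695 - 216 = -911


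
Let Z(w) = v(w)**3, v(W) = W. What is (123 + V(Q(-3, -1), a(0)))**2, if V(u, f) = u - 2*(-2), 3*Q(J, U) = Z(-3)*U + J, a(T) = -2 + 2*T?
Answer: 18225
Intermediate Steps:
Z(w) = w**3
Q(J, U) = -9*U + J/3 (Q(J, U) = ((-3)**3*U + J)/3 = (-27*U + J)/3 = (J - 27*U)/3 = -9*U + J/3)
V(u, f) = 4 + u (V(u, f) = u + 4 = 4 + u)
(123 + V(Q(-3, -1), a(0)))**2 = (123 + (4 + (-9*(-1) + (1/3)*(-3))))**2 = (123 + (4 + (9 - 1)))**2 = (123 + (4 + 8))**2 = (123 + 12)**2 = 135**2 = 18225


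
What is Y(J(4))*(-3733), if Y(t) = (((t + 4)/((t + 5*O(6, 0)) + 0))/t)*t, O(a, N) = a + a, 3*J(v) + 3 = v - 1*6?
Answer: -3733/25 ≈ -149.32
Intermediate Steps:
J(v) = -3 + v/3 (J(v) = -1 + (v - 1*6)/3 = -1 + (v - 6)/3 = -1 + (-6 + v)/3 = -1 + (-2 + v/3) = -3 + v/3)
O(a, N) = 2*a
Y(t) = (4 + t)/(60 + t) (Y(t) = (((t + 4)/((t + 5*(2*6)) + 0))/t)*t = (((4 + t)/((t + 5*12) + 0))/t)*t = (((4 + t)/((t + 60) + 0))/t)*t = (((4 + t)/((60 + t) + 0))/t)*t = (((4 + t)/(60 + t))/t)*t = ((4 + t)/(t*(60 + t)))*t = (4 + t)/(60 + t))
Y(J(4))*(-3733) = ((4 + (-3 + (⅓)*4))/(60 + (-3 + (⅓)*4)))*(-3733) = ((4 + (-3 + 4/3))/(60 + (-3 + 4/3)))*(-3733) = ((4 - 5/3)/(60 - 5/3))*(-3733) = ((7/3)/(175/3))*(-3733) = ((3/175)*(7/3))*(-3733) = (1/25)*(-3733) = -3733/25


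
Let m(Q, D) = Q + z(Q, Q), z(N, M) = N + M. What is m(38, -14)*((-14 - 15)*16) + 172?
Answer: -52724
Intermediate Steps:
z(N, M) = M + N
m(Q, D) = 3*Q (m(Q, D) = Q + (Q + Q) = Q + 2*Q = 3*Q)
m(38, -14)*((-14 - 15)*16) + 172 = (3*38)*((-14 - 15)*16) + 172 = 114*(-29*16) + 172 = 114*(-464) + 172 = -52896 + 172 = -52724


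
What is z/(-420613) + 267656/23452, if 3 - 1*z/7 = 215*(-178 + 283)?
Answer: 29071275734/2466054019 ≈ 11.789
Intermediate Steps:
z = -158004 (z = 21 - 1505*(-178 + 283) = 21 - 1505*105 = 21 - 7*22575 = 21 - 158025 = -158004)
z/(-420613) + 267656/23452 = -158004/(-420613) + 267656/23452 = -158004*(-1/420613) + 267656*(1/23452) = 158004/420613 + 66914/5863 = 29071275734/2466054019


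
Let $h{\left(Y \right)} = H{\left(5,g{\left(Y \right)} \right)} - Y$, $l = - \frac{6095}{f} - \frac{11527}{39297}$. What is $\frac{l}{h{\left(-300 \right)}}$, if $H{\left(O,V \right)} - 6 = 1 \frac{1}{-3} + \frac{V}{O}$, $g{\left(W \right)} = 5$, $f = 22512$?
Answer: $- \frac{166337013}{90431304320} \approx -0.0018394$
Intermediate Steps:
$H{\left(O,V \right)} = \frac{17}{3} + \frac{V}{O}$ ($H{\left(O,V \right)} = 6 + \left(1 \frac{1}{-3} + \frac{V}{O}\right) = 6 + \left(1 \left(- \frac{1}{3}\right) + \frac{V}{O}\right) = 6 - \left(\frac{1}{3} - \frac{V}{O}\right) = \frac{17}{3} + \frac{V}{O}$)
$l = - \frac{55445671}{98294896}$ ($l = - \frac{6095}{22512} - \frac{11527}{39297} = - \frac{55445671}{98294896} \approx -0.56407$)
$h{\left(Y \right)} = \frac{20}{3} - Y$ ($h{\left(Y \right)} = \left(\frac{17}{3} + \frac{5}{5}\right) - Y = \left(\frac{17}{3} + 5 \cdot \frac{1}{5}\right) - Y = \left(\frac{17}{3} + 1\right) - Y = \frac{20}{3} - Y$)
$\frac{l}{h{\left(-300 \right)}} = - \frac{55445671}{98294896 \left(\frac{20}{3} - -300\right)} = - \frac{55445671}{98294896 \left(\frac{20}{3} + 300\right)} = - \frac{55445671}{98294896 \cdot \frac{920}{3}} = \left(- \frac{55445671}{98294896}\right) \frac{3}{920} = - \frac{166337013}{90431304320}$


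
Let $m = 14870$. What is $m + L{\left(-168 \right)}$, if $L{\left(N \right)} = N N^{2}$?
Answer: $-4726762$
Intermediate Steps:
$L{\left(N \right)} = N^{3}$
$m + L{\left(-168 \right)} = 14870 + \left(-168\right)^{3} = 14870 - 4741632 = -4726762$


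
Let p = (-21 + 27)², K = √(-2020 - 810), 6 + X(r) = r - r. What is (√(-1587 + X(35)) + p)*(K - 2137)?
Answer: -3*(12 + I*√177)*(2137 - I*√2830) ≈ -79055.0 - 83378.0*I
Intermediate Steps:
X(r) = -6 (X(r) = -6 + (r - r) = -6 + 0 = -6)
K = I*√2830 (K = √(-2830) = I*√2830 ≈ 53.198*I)
p = 36 (p = 6² = 36)
(√(-1587 + X(35)) + p)*(K - 2137) = (√(-1587 - 6) + 36)*(I*√2830 - 2137) = (√(-1593) + 36)*(-2137 + I*√2830) = (3*I*√177 + 36)*(-2137 + I*√2830) = (36 + 3*I*√177)*(-2137 + I*√2830) = (-2137 + I*√2830)*(36 + 3*I*√177)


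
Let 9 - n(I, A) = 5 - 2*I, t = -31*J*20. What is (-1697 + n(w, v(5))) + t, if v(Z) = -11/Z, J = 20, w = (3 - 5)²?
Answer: -14085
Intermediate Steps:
w = 4 (w = (-2)² = 4)
t = -12400 (t = -31*20*20 = -620*20 = -12400)
n(I, A) = 4 + 2*I (n(I, A) = 9 - (5 - 2*I) = 9 + (-5 + 2*I) = 4 + 2*I)
(-1697 + n(w, v(5))) + t = (-1697 + (4 + 2*4)) - 12400 = (-1697 + (4 + 8)) - 12400 = (-1697 + 12) - 12400 = -1685 - 12400 = -14085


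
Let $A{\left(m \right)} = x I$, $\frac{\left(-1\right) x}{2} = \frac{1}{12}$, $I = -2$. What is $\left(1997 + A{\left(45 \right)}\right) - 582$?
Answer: $\frac{4246}{3} \approx 1415.3$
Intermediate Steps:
$x = - \frac{1}{6}$ ($x = - \frac{2}{12} = \left(-2\right) \frac{1}{12} = - \frac{1}{6} \approx -0.16667$)
$A{\left(m \right)} = \frac{1}{3}$ ($A{\left(m \right)} = \left(- \frac{1}{6}\right) \left(-2\right) = \frac{1}{3}$)
$\left(1997 + A{\left(45 \right)}\right) - 582 = \left(1997 + \frac{1}{3}\right) - 582 = \frac{5992}{3} - 582 = \frac{4246}{3}$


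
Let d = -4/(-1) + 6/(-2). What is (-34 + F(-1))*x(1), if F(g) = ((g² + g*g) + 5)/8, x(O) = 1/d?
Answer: -265/8 ≈ -33.125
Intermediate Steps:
d = 1 (d = -4*(-1) + 6*(-½) = 4 - 3 = 1)
x(O) = 1 (x(O) = 1/1 = 1)
F(g) = 5/8 + g²/4 (F(g) = ((g² + g²) + 5)*(⅛) = (2*g² + 5)*(⅛) = (5 + 2*g²)*(⅛) = 5/8 + g²/4)
(-34 + F(-1))*x(1) = (-34 + (5/8 + (¼)*(-1)²))*1 = (-34 + (5/8 + (¼)*1))*1 = (-34 + (5/8 + ¼))*1 = (-34 + 7/8)*1 = -265/8*1 = -265/8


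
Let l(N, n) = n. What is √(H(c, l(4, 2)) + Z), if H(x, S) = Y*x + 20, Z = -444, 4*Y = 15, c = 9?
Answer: I*√1561/2 ≈ 19.755*I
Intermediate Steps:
Y = 15/4 (Y = (¼)*15 = 15/4 ≈ 3.7500)
H(x, S) = 20 + 15*x/4 (H(x, S) = 15*x/4 + 20 = 20 + 15*x/4)
√(H(c, l(4, 2)) + Z) = √((20 + (15/4)*9) - 444) = √((20 + 135/4) - 444) = √(215/4 - 444) = √(-1561/4) = I*√1561/2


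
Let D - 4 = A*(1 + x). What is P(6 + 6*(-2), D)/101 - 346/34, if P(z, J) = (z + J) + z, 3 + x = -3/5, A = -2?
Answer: -87603/8585 ≈ -10.204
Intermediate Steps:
x = -18/5 (x = -3 - 3/5 = -3 - 3*⅕ = -3 - ⅗ = -18/5 ≈ -3.6000)
D = 46/5 (D = 4 - 2*(1 - 18/5) = 4 - 2*(-13/5) = 4 + 26/5 = 46/5 ≈ 9.2000)
P(z, J) = J + 2*z (P(z, J) = (J + z) + z = J + 2*z)
P(6 + 6*(-2), D)/101 - 346/34 = (46/5 + 2*(6 + 6*(-2)))/101 - 346/34 = (46/5 + 2*(6 - 12))*(1/101) - 346*1/34 = (46/5 + 2*(-6))*(1/101) - 173/17 = (46/5 - 12)*(1/101) - 173/17 = -14/5*1/101 - 173/17 = -14/505 - 173/17 = -87603/8585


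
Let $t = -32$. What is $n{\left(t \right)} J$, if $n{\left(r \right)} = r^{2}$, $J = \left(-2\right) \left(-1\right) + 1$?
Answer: $3072$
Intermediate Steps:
$J = 3$ ($J = 2 + 1 = 3$)
$n{\left(t \right)} J = \left(-32\right)^{2} \cdot 3 = 1024 \cdot 3 = 3072$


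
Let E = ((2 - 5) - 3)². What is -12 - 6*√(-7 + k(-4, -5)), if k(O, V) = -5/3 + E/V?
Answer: -12 - 2*I*√3570/5 ≈ -12.0 - 23.9*I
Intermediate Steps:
E = 36 (E = (-3 - 3)² = (-6)² = 36)
k(O, V) = -5/3 + 36/V
-12 - 6*√(-7 + k(-4, -5)) = -12 - 6*√(-7 + (-5/3 + 36/(-5))) = -12 - 6*√(-7 + (-5/3 + 36*(-⅕))) = -12 - 6*√(-7 + (-5/3 - 36/5)) = -12 - 6*√(-7 - 133/15) = -12 - 2*I*√3570/5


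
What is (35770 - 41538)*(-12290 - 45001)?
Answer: 330454488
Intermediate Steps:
(35770 - 41538)*(-12290 - 45001) = -5768*(-57291) = 330454488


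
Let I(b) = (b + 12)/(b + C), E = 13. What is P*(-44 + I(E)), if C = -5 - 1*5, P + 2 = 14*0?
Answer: 214/3 ≈ 71.333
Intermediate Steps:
P = -2 (P = -2 + 14*0 = -2 + 0 = -2)
C = -10 (C = -5 - 5 = -10)
I(b) = (12 + b)/(-10 + b) (I(b) = (b + 12)/(b - 10) = (12 + b)/(-10 + b))
P*(-44 + I(E)) = -2*(-44 + (12 + 13)/(-10 + 13)) = -2*(-44 + 25/3) = -2*(-107/3) = 214/3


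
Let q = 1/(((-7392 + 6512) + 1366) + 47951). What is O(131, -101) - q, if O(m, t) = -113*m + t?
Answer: -721905049/48437 ≈ -14904.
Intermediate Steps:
O(m, t) = t - 113*m
q = 1/48437 (q = 1/((-880 + 1366) + 47951) = 1/(486 + 47951) = 1/48437 ≈ 2.0645e-5)
O(131, -101) - q = (-101 - 113*131) - 1*1/48437 = (-101 - 14803) - 1/48437 = -14904 - 1/48437 = -721905049/48437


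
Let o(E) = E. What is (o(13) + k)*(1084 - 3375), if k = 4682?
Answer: -10756245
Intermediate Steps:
(o(13) + k)*(1084 - 3375) = (13 + 4682)*(1084 - 3375) = 4695*(-2291) = -10756245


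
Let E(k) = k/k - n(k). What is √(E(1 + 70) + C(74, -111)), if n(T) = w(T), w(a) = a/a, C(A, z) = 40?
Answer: 2*√10 ≈ 6.3246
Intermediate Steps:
w(a) = 1
n(T) = 1
E(k) = 0 (E(k) = k/k - 1*1 = 1 - 1 = 0)
√(E(1 + 70) + C(74, -111)) = √(0 + 40) = √40 = 2*√10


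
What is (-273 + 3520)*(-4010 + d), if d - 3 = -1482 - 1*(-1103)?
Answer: -14241342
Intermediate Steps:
d = -376 (d = 3 + (-1482 - 1*(-1103)) = 3 + (-1482 + 1103) = 3 - 379 = -376)
(-273 + 3520)*(-4010 + d) = (-273 + 3520)*(-4010 - 376) = 3247*(-4386) = -14241342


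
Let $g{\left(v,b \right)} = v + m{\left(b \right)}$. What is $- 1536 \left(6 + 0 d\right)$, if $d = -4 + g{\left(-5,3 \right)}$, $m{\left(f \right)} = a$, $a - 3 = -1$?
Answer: $-9216$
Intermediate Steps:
$a = 2$ ($a = 3 - 1 = 2$)
$m{\left(f \right)} = 2$
$g{\left(v,b \right)} = 2 + v$ ($g{\left(v,b \right)} = v + 2 = 2 + v$)
$d = -7$ ($d = -4 + \left(2 - 5\right) = -4 - 3 = -7$)
$- 1536 \left(6 + 0 d\right) = - 1536 \left(6 + 0 \left(-7\right)\right) = - 1536 \left(6 + 0\right) = \left(-1536\right) 6 = -9216$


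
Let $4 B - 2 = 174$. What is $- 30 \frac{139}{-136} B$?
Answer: $\frac{22935}{17} \approx 1349.1$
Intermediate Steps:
$B = 44$ ($B = \frac{1}{2} + \frac{1}{4} \cdot 174 = \frac{1}{2} + \frac{87}{2} = 44$)
$- 30 \frac{139}{-136} B = - 30 \frac{139}{-136} \cdot 44 = - 30 \cdot 139 \left(- \frac{1}{136}\right) 44 = \left(-30\right) \left(- \frac{139}{136}\right) 44 = \frac{2085}{68} \cdot 44 = \frac{22935}{17}$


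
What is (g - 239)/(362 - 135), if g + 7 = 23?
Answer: -223/227 ≈ -0.98238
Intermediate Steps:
g = 16 (g = -7 + 23 = 16)
(g - 239)/(362 - 135) = (16 - 239)/(362 - 135) = -223/227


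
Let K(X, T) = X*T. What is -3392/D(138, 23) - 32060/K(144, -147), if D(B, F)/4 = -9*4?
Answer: 18953/756 ≈ 25.070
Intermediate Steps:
D(B, F) = -144 (D(B, F) = 4*(-9*4) = 4*(-36) = -144)
K(X, T) = T*X
-3392/D(138, 23) - 32060/K(144, -147) = -3392/(-144) - 32060/((-147*144)) = -3392*(-1/144) - 32060/(-21168) = 212/9 - 32060*(-1/21168) = 212/9 + 1145/756 = 18953/756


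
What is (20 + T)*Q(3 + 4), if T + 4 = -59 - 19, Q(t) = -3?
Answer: 186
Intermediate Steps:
T = -82 (T = -4 + (-59 - 19) = -4 - 78 = -82)
(20 + T)*Q(3 + 4) = (20 - 82)*(-3) = -62*(-3) = 186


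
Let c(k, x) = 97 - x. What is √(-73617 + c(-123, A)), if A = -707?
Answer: I*√72813 ≈ 269.84*I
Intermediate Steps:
√(-73617 + c(-123, A)) = √(-73617 + (97 - 1*(-707))) = √(-73617 + (97 + 707)) = √(-73617 + 804) = √(-72813) = I*√72813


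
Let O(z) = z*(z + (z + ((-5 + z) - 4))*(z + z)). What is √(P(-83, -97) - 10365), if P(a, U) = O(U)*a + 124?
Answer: √316273294 ≈ 17784.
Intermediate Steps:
O(z) = z*(z + 2*z*(-9 + 2*z)) (O(z) = z*(z + (z + (-9 + z))*(2*z)) = z*(z + (-9 + 2*z)*(2*z)) = z*(z + 2*z*(-9 + 2*z)))
P(a, U) = 124 + a*U²*(-17 + 4*U) (P(a, U) = (U²*(-17 + 4*U))*a + 124 = a*U²*(-17 + 4*U) + 124 = 124 + a*U²*(-17 + 4*U))
√(P(-83, -97) - 10365) = √((124 - 83*(-97)²*(-17 + 4*(-97))) - 10365) = √((124 - 83*9409*(-17 - 388)) - 10365) = √((124 - 83*9409*(-405)) - 10365) = √((124 + 316283535) - 10365) = √(316283659 - 10365) = √316273294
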